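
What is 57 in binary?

Using repeated division by 2:
57 ÷ 2 = 28 remainder 1
28 ÷ 2 = 14 remainder 0
14 ÷ 2 = 7 remainder 0
7 ÷ 2 = 3 remainder 1
3 ÷ 2 = 1 remainder 1
1 ÷ 2 = 0 remainder 1
Reading remainders bottom to top: 111001



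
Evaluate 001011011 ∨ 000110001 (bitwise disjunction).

OR: 1 when either bit is 1
  001011011
| 000110001
-----------
  001111011
Decimal: 91 | 49 = 123



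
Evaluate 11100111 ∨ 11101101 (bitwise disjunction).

OR: 1 when either bit is 1
  11100111
| 11101101
----------
  11101111
Decimal: 231 | 237 = 239



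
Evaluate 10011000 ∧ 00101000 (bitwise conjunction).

AND: 1 only when both bits are 1
  10011000
& 00101000
----------
  00001000
Decimal: 152 & 40 = 8



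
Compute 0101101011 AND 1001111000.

AND: 1 only when both bits are 1
  0101101011
& 1001111000
------------
  0001101000
Decimal: 363 & 632 = 104



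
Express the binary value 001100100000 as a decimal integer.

Sum of powers of 2 for each 1-bit:
2^5 + 2^8 + 2^9
= 32 + 256 + 512
= 800



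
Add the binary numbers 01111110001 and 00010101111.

Add column by column from the right: bit + bit + carry-in; write the sum mod 2, carry 1 when the sum is 2 or 3.
carry:  11111111110
        01111110001
+       00010101111
-------------------
       010010100000
(the carry out of the leftmost column, 0, becomes the leading bit)
Decimal check:
  01111110001 = 512 + 256 + 128 + 64 + 32 + 16 + 1 = 1009
  00010101111 = 128 + 32 + 8 + 4 + 2 + 1 = 175
  1009 + 175 = 1184, and 010010100000 = 1024 + 128 + 32 = 1184 ✓



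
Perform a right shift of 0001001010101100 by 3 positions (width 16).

Original: 0001001010101100 (decimal 4780)
Shift right by 3 positions
Drop the 3 low bits; fill with zeros on the left
Result: 0000001001010101 (decimal 597)
Equivalent: 4780 >> 3 = 4780 ÷ 2^3 = 597



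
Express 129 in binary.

Using repeated division by 2:
129 ÷ 2 = 64 remainder 1
64 ÷ 2 = 32 remainder 0
32 ÷ 2 = 16 remainder 0
16 ÷ 2 = 8 remainder 0
8 ÷ 2 = 4 remainder 0
4 ÷ 2 = 2 remainder 0
2 ÷ 2 = 1 remainder 0
1 ÷ 2 = 0 remainder 1
Reading remainders bottom to top: 10000001



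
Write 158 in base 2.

Using repeated division by 2:
158 ÷ 2 = 79 remainder 0
79 ÷ 2 = 39 remainder 1
39 ÷ 2 = 19 remainder 1
19 ÷ 2 = 9 remainder 1
9 ÷ 2 = 4 remainder 1
4 ÷ 2 = 2 remainder 0
2 ÷ 2 = 1 remainder 0
1 ÷ 2 = 0 remainder 1
Reading remainders bottom to top: 10011110



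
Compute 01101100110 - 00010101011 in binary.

Method 1 - Direct subtraction (column by column from the right: bit − bit − borrow-in; if negative, add 2 and borrow 1 from the next column):
borrow: 00101110110
        01101100110
-       00010101011
-------------------
        01010111011

Method 2 - Add two's complement:
Two's complement of 00010101011: invert → 11101010100, add 1 → 11101010101
  01101100110
+ 11101010101
-------------
 101010111011  (end carry out of the top bit = 1)
Discarding the end carry: 01010111011
Decimal check:
  01101100110 = 512 + 256 + 64 + 32 + 4 + 2 = 870
  00010101011 = 128 + 32 + 8 + 2 + 1 = 171
  870 - 171 = 699, and 01010111011 = 512 + 128 + 32 + 16 + 8 + 2 + 1 = 699 ✓



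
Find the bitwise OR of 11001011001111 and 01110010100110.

OR: 1 when either bit is 1
  11001011001111
| 01110010100110
----------------
  11111011101111
Decimal: 13007 | 7334 = 16111



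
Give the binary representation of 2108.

Using repeated division by 2:
2108 ÷ 2 = 1054 remainder 0
1054 ÷ 2 = 527 remainder 0
527 ÷ 2 = 263 remainder 1
263 ÷ 2 = 131 remainder 1
131 ÷ 2 = 65 remainder 1
65 ÷ 2 = 32 remainder 1
32 ÷ 2 = 16 remainder 0
16 ÷ 2 = 8 remainder 0
8 ÷ 2 = 4 remainder 0
4 ÷ 2 = 2 remainder 0
2 ÷ 2 = 1 remainder 0
1 ÷ 2 = 0 remainder 1
Reading remainders bottom to top: 100000111100



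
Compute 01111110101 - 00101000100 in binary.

Method 1 - Direct subtraction (column by column from the right: bit − bit − borrow-in; if negative, add 2 and borrow 1 from the next column):
borrow: 00000000000
        01111110101
-       00101000100
-------------------
        01010110001

Method 2 - Add two's complement:
Two's complement of 00101000100: invert → 11010111011, add 1 → 11010111100
  01111110101
+ 11010111100
-------------
 101010110001  (end carry out of the top bit = 1)
Discarding the end carry: 01010110001
Decimal check:
  01111110101 = 512 + 256 + 128 + 64 + 32 + 16 + 4 + 1 = 1013
  00101000100 = 256 + 64 + 4 = 324
  1013 - 324 = 689, and 01010110001 = 512 + 128 + 32 + 16 + 1 = 689 ✓



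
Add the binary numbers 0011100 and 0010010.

Add column by column from the right: bit + bit + carry-in; write the sum mod 2, carry 1 when the sum is 2 or 3.
carry:  0100000
        0011100
+       0010010
---------------
       00101110
(the carry out of the leftmost column, 0, becomes the leading bit)
Decimal check:
  0011100 = 16 + 8 + 4 = 28
  0010010 = 16 + 2 = 18
  28 + 18 = 46, and 00101110 = 32 + 8 + 4 + 2 = 46 ✓



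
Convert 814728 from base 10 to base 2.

Using repeated division by 2:
814728 ÷ 2 = 407364 remainder 0
407364 ÷ 2 = 203682 remainder 0
203682 ÷ 2 = 101841 remainder 0
101841 ÷ 2 = 50920 remainder 1
50920 ÷ 2 = 25460 remainder 0
25460 ÷ 2 = 12730 remainder 0
12730 ÷ 2 = 6365 remainder 0
6365 ÷ 2 = 3182 remainder 1
3182 ÷ 2 = 1591 remainder 0
1591 ÷ 2 = 795 remainder 1
795 ÷ 2 = 397 remainder 1
397 ÷ 2 = 198 remainder 1
198 ÷ 2 = 99 remainder 0
99 ÷ 2 = 49 remainder 1
49 ÷ 2 = 24 remainder 1
24 ÷ 2 = 12 remainder 0
12 ÷ 2 = 6 remainder 0
6 ÷ 2 = 3 remainder 0
3 ÷ 2 = 1 remainder 1
1 ÷ 2 = 0 remainder 1
Reading remainders bottom to top: 11000110111010001000



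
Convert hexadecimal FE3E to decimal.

Expand by place value (powers of 16):
Digit values: F = 15, E = 14
FE3E = 15 × 16^3 + 14 × 16^2 + 3 × 16^1 + 14 × 16^0
= 15 × 4096 + 14 × 256 + 3 × 16 + 14 × 1
= 61440 + 3584 + 48 + 14
= 65086



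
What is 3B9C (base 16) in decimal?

Expand by place value (powers of 16):
Digit values: B = 11, C = 12
3B9C = 3 × 16^3 + 11 × 16^2 + 9 × 16^1 + 12 × 16^0
= 3 × 4096 + 11 × 256 + 9 × 16 + 12 × 1
= 12288 + 2816 + 144 + 12
= 15260



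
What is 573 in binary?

Using repeated division by 2:
573 ÷ 2 = 286 remainder 1
286 ÷ 2 = 143 remainder 0
143 ÷ 2 = 71 remainder 1
71 ÷ 2 = 35 remainder 1
35 ÷ 2 = 17 remainder 1
17 ÷ 2 = 8 remainder 1
8 ÷ 2 = 4 remainder 0
4 ÷ 2 = 2 remainder 0
2 ÷ 2 = 1 remainder 0
1 ÷ 2 = 0 remainder 1
Reading remainders bottom to top: 1000111101



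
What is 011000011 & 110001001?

AND: 1 only when both bits are 1
  011000011
& 110001001
-----------
  010000001
Decimal: 195 & 393 = 129



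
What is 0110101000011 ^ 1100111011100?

XOR: 1 when bits differ
  0110101000011
^ 1100111011100
---------------
  1010010011111
Decimal: 3395 ^ 6620 = 5279



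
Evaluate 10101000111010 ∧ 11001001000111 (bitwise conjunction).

AND: 1 only when both bits are 1
  10101000111010
& 11001001000111
----------------
  10001000000010
Decimal: 10810 & 12871 = 8706



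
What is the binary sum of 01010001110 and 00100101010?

Add column by column from the right: bit + bit + carry-in; write the sum mod 2, carry 1 when the sum is 2 or 3.
carry:  00000011100
        01010001110
+       00100101010
-------------------
       001110111000
(the carry out of the leftmost column, 0, becomes the leading bit)
Decimal check:
  01010001110 = 512 + 128 + 8 + 4 + 2 = 654
  00100101010 = 256 + 32 + 8 + 2 = 298
  654 + 298 = 952, and 001110111000 = 512 + 256 + 128 + 32 + 16 + 8 = 952 ✓



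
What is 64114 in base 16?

Using repeated division by 16 (digits 10–15 are A–F):
64114 ÷ 16 = 4007 remainder 2
4007 ÷ 16 = 250 remainder 7
250 ÷ 16 = 15 remainder 10 (A)
15 ÷ 16 = 0 remainder 15 (F)
Reading remainders bottom to top: FA72



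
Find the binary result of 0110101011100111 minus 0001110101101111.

Method 1 - Direct subtraction (column by column from the right: bit − bit − borrow-in; if negative, add 2 and borrow 1 from the next column):
borrow: 0011101011110000
        0110101011100111
-       0001110101101111
------------------------
        0100110101111000

Method 2 - Add two's complement:
Two's complement of 0001110101101111: invert → 1110001010010000, add 1 → 1110001010010001
  0110101011100111
+ 1110001010010001
------------------
 10100110101111000  (end carry out of the top bit = 1)
Discarding the end carry: 0100110101111000
Decimal check:
  0110101011100111 = 16384 + 8192 + 2048 + 512 + 128 + 64 + 32 + 4 + 2 + 1 = 27367
  0001110101101111 = 4096 + 2048 + 1024 + 256 + 64 + 32 + 8 + 4 + 2 + 1 = 7535
  27367 - 7535 = 19832, and 0100110101111000 = 16384 + 2048 + 1024 + 256 + 64 + 32 + 16 + 8 = 19832 ✓



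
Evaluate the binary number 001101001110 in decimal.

Sum of powers of 2 for each 1-bit:
2^1 + 2^2 + 2^3 + 2^6 + 2^8 + 2^9
= 2 + 4 + 8 + 64 + 256 + 512
= 846



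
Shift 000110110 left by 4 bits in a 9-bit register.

Original: 000110110 (decimal 54)
Shift left by 4 positions
Append 4 zeros on the right and drop the 4 high bits that overflow the 9-bit width
Result: 101100000 (decimal 352)
Equivalent: 54 << 4 = 54 × 2^4 = 864, truncated to 9 bits = 352



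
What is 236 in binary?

Using repeated division by 2:
236 ÷ 2 = 118 remainder 0
118 ÷ 2 = 59 remainder 0
59 ÷ 2 = 29 remainder 1
29 ÷ 2 = 14 remainder 1
14 ÷ 2 = 7 remainder 0
7 ÷ 2 = 3 remainder 1
3 ÷ 2 = 1 remainder 1
1 ÷ 2 = 0 remainder 1
Reading remainders bottom to top: 11101100



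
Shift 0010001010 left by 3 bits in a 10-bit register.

Original: 0010001010 (decimal 138)
Shift left by 3 positions
Append 3 zeros on the right and drop the 3 high bits that overflow the 10-bit width
Result: 0001010000 (decimal 80)
Equivalent: 138 << 3 = 138 × 2^3 = 1104, truncated to 10 bits = 80



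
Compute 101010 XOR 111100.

XOR: 1 when bits differ
  101010
^ 111100
--------
  010110
Decimal: 42 ^ 60 = 22



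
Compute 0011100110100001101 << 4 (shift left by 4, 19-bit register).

Original: 0011100110100001101 (decimal 118029)
Shift left by 4 positions
Append 4 zeros on the right and drop the 4 high bits that overflow the 19-bit width
Result: 1001101000011010000 (decimal 315600)
Equivalent: 118029 << 4 = 118029 × 2^4 = 1888464, truncated to 19 bits = 315600



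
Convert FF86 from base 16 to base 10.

Expand by place value (powers of 16):
Digit values: F = 15
FF86 = 15 × 16^3 + 15 × 16^2 + 8 × 16^1 + 6 × 16^0
= 15 × 4096 + 15 × 256 + 8 × 16 + 6 × 1
= 61440 + 3840 + 128 + 6
= 65414



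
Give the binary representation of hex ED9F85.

Convert each hex digit to 4 bits:
  E = 1110
  D = 1101
  9 = 1001
  F = 1111
  8 = 1000
  5 = 0101
Concatenate: 111011011001111110000101



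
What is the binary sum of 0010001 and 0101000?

Add column by column from the right: bit + bit + carry-in; write the sum mod 2, carry 1 when the sum is 2 or 3.
carry:  0000000
        0010001
+       0101000
---------------
       00111001
(the carry out of the leftmost column, 0, becomes the leading bit)
Decimal check:
  0010001 = 16 + 1 = 17
  0101000 = 32 + 8 = 40
  17 + 40 = 57, and 00111001 = 32 + 16 + 8 + 1 = 57 ✓



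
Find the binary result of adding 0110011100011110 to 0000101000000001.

Add column by column from the right: bit + bit + carry-in; write the sum mod 2, carry 1 when the sum is 2 or 3.
carry:  0001110000000000
        0110011100011110
+       0000101000000001
------------------------
       00111000100011111
(the carry out of the leftmost column, 0, becomes the leading bit)
Decimal check:
  0110011100011110 = 16384 + 8192 + 1024 + 512 + 256 + 16 + 8 + 4 + 2 = 26398
  0000101000000001 = 2048 + 512 + 1 = 2561
  26398 + 2561 = 28959, and 00111000100011111 = 16384 + 8192 + 4096 + 256 + 16 + 8 + 4 + 2 + 1 = 28959 ✓



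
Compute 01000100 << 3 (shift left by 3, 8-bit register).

Original: 01000100 (decimal 68)
Shift left by 3 positions
Append 3 zeros on the right and drop the 3 high bits that overflow the 8-bit width
Result: 00100000 (decimal 32)
Equivalent: 68 << 3 = 68 × 2^3 = 544, truncated to 8 bits = 32



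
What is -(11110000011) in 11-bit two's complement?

Original (sign bit 1, negative): 11110000011
Step 1 - Invert all bits: 00001111100
Step 2 - Add 1: 00001111101
Verification: 11110000011 + 00001111101 = 100000000000; discarding the end carry (carry out of the top bit) leaves the 11-bit value 00000000000, as required for x + (-x)



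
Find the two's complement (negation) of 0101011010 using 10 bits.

Original: 0101011010
Step 1 - Invert all bits: 1010100101
Step 2 - Add 1: 1010100110
Verification: 0101011010 + 1010100110 = 10000000000; discarding the end carry (carry out of the top bit) leaves the 10-bit value 0000000000, as required for x + (-x)



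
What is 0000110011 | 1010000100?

OR: 1 when either bit is 1
  0000110011
| 1010000100
------------
  1010110111
Decimal: 51 | 644 = 695



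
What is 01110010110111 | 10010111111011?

OR: 1 when either bit is 1
  01110010110111
| 10010111111011
----------------
  11110111111111
Decimal: 7351 | 9723 = 15871



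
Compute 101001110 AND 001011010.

AND: 1 only when both bits are 1
  101001110
& 001011010
-----------
  001001010
Decimal: 334 & 90 = 74



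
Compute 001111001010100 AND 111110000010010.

AND: 1 only when both bits are 1
  001111001010100
& 111110000010010
-----------------
  001110000010000
Decimal: 7764 & 31762 = 7184



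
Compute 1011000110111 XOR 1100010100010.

XOR: 1 when bits differ
  1011000110111
^ 1100010100010
---------------
  0111010010101
Decimal: 5687 ^ 6306 = 3733



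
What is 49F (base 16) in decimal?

Expand by place value (powers of 16):
Digit values: F = 15
49F = 4 × 16^2 + 9 × 16^1 + 15 × 16^0
= 4 × 256 + 9 × 16 + 15 × 1
= 1024 + 144 + 15
= 1183



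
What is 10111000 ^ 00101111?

XOR: 1 when bits differ
  10111000
^ 00101111
----------
  10010111
Decimal: 184 ^ 47 = 151



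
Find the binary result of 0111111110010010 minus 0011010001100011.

Method 1 - Direct subtraction (column by column from the right: bit − bit − borrow-in; if negative, add 2 and borrow 1 from the next column):
borrow: 0000000011011110
        0111111110010010
-       0011010001100011
------------------------
        0100101100101111

Method 2 - Add two's complement:
Two's complement of 0011010001100011: invert → 1100101110011100, add 1 → 1100101110011101
  0111111110010010
+ 1100101110011101
------------------
 10100101100101111  (end carry out of the top bit = 1)
Discarding the end carry: 0100101100101111
Decimal check:
  0111111110010010 = 16384 + 8192 + 4096 + 2048 + 1024 + 512 + 256 + 128 + 16 + 2 = 32658
  0011010001100011 = 8192 + 4096 + 1024 + 64 + 32 + 2 + 1 = 13411
  32658 - 13411 = 19247, and 0100101100101111 = 16384 + 2048 + 512 + 256 + 32 + 8 + 4 + 2 + 1 = 19247 ✓



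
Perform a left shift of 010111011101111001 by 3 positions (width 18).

Original: 010111011101111001 (decimal 96121)
Shift left by 3 positions
Append 3 zeros on the right and drop the 3 high bits that overflow the 18-bit width
Result: 111011101111001000 (decimal 244680)
Equivalent: 96121 << 3 = 96121 × 2^3 = 768968, truncated to 18 bits = 244680



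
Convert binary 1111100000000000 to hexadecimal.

Group into 4-bit nibbles from right:
  1111 = F
  1000 = 8
  0000 = 0
  0000 = 0
Result: F800



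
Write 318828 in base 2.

Using repeated division by 2:
318828 ÷ 2 = 159414 remainder 0
159414 ÷ 2 = 79707 remainder 0
79707 ÷ 2 = 39853 remainder 1
39853 ÷ 2 = 19926 remainder 1
19926 ÷ 2 = 9963 remainder 0
9963 ÷ 2 = 4981 remainder 1
4981 ÷ 2 = 2490 remainder 1
2490 ÷ 2 = 1245 remainder 0
1245 ÷ 2 = 622 remainder 1
622 ÷ 2 = 311 remainder 0
311 ÷ 2 = 155 remainder 1
155 ÷ 2 = 77 remainder 1
77 ÷ 2 = 38 remainder 1
38 ÷ 2 = 19 remainder 0
19 ÷ 2 = 9 remainder 1
9 ÷ 2 = 4 remainder 1
4 ÷ 2 = 2 remainder 0
2 ÷ 2 = 1 remainder 0
1 ÷ 2 = 0 remainder 1
Reading remainders bottom to top: 1001101110101101100



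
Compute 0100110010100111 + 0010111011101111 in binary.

Add column by column from the right: bit + bit + carry-in; write the sum mod 2, carry 1 when the sum is 2 or 3.
carry:  0001100111011110
        0100110010100111
+       0010111011101111
------------------------
       00111101110010110
(the carry out of the leftmost column, 0, becomes the leading bit)
Decimal check:
  0100110010100111 = 16384 + 2048 + 1024 + 128 + 32 + 4 + 2 + 1 = 19623
  0010111011101111 = 8192 + 2048 + 1024 + 512 + 128 + 64 + 32 + 8 + 4 + 2 + 1 = 12015
  19623 + 12015 = 31638, and 00111101110010110 = 16384 + 8192 + 4096 + 2048 + 512 + 256 + 128 + 16 + 4 + 2 = 31638 ✓



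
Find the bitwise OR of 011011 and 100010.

OR: 1 when either bit is 1
  011011
| 100010
--------
  111011
Decimal: 27 | 34 = 59



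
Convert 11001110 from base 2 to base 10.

Sum of powers of 2 for each 1-bit:
2^1 + 2^2 + 2^3 + 2^6 + 2^7
= 2 + 4 + 8 + 64 + 128
= 206



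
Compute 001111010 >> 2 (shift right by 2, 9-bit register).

Original: 001111010 (decimal 122)
Shift right by 2 positions
Drop the 2 low bits; fill with zeros on the left
Result: 000011110 (decimal 30)
Equivalent: 122 >> 2 = 122 ÷ 2^2 = 30



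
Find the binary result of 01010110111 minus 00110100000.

Method 1 - Direct subtraction (column by column from the right: bit − bit − borrow-in; if negative, add 2 and borrow 1 from the next column):
borrow: 01000000000
        01010110111
-       00110100000
-------------------
        00100010111

Method 2 - Add two's complement:
Two's complement of 00110100000: invert → 11001011111, add 1 → 11001100000
  01010110111
+ 11001100000
-------------
 100100010111  (end carry out of the top bit = 1)
Discarding the end carry: 00100010111
Decimal check:
  01010110111 = 512 + 128 + 32 + 16 + 4 + 2 + 1 = 695
  00110100000 = 256 + 128 + 32 = 416
  695 - 416 = 279, and 00100010111 = 256 + 16 + 4 + 2 + 1 = 279 ✓



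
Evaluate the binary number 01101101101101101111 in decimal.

Sum of powers of 2 for each 1-bit:
2^0 + 2^1 + 2^2 + 2^3 + 2^5 + 2^6 + 2^8 + 2^9 + 2^11 + 2^12 + 2^14 + 2^15 + 2^17 + 2^18
= 1 + 2 + 4 + 8 + 32 + 64 + 256 + 512 + 2048 + 4096 + 16384 + 32768 + 131072 + 262144
= 449391



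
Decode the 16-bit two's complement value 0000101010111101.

Binary: 0000101010111101
Sign bit: 0 (non-negative)
Read directly as an unsigned value:
0000101010111101 = 2048 + 512 + 128 + 32 + 16 + 8 + 4 + 1 = 2749
Value: 2749



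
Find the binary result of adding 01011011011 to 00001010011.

Add column by column from the right: bit + bit + carry-in; write the sum mod 2, carry 1 when the sum is 2 or 3.
carry:  00110100110
        01011011011
+       00001010011
-------------------
       001100101110
(the carry out of the leftmost column, 0, becomes the leading bit)
Decimal check:
  01011011011 = 512 + 128 + 64 + 16 + 8 + 2 + 1 = 731
  00001010011 = 64 + 16 + 2 + 1 = 83
  731 + 83 = 814, and 001100101110 = 512 + 256 + 32 + 8 + 4 + 2 = 814 ✓



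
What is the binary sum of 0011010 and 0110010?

Add column by column from the right: bit + bit + carry-in; write the sum mod 2, carry 1 when the sum is 2 or 3.
carry:  1100100
        0011010
+       0110010
---------------
       01001100
(the carry out of the leftmost column, 0, becomes the leading bit)
Decimal check:
  0011010 = 16 + 8 + 2 = 26
  0110010 = 32 + 16 + 2 = 50
  26 + 50 = 76, and 01001100 = 64 + 8 + 4 = 76 ✓



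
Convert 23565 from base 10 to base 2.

Using repeated division by 2:
23565 ÷ 2 = 11782 remainder 1
11782 ÷ 2 = 5891 remainder 0
5891 ÷ 2 = 2945 remainder 1
2945 ÷ 2 = 1472 remainder 1
1472 ÷ 2 = 736 remainder 0
736 ÷ 2 = 368 remainder 0
368 ÷ 2 = 184 remainder 0
184 ÷ 2 = 92 remainder 0
92 ÷ 2 = 46 remainder 0
46 ÷ 2 = 23 remainder 0
23 ÷ 2 = 11 remainder 1
11 ÷ 2 = 5 remainder 1
5 ÷ 2 = 2 remainder 1
2 ÷ 2 = 1 remainder 0
1 ÷ 2 = 0 remainder 1
Reading remainders bottom to top: 101110000001101



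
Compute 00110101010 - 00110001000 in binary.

Method 1 - Direct subtraction (column by column from the right: bit − bit − borrow-in; if negative, add 2 and borrow 1 from the next column):
borrow: 00000000000
        00110101010
-       00110001000
-------------------
        00000100010

Method 2 - Add two's complement:
Two's complement of 00110001000: invert → 11001110111, add 1 → 11001111000
  00110101010
+ 11001111000
-------------
 100000100010  (end carry out of the top bit = 1)
Discarding the end carry: 00000100010
Decimal check:
  00110101010 = 256 + 128 + 32 + 8 + 2 = 426
  00110001000 = 256 + 128 + 8 = 392
  426 - 392 = 34, and 00000100010 = 32 + 2 = 34 ✓



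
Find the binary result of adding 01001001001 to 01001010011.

Add column by column from the right: bit + bit + carry-in; write the sum mod 2, carry 1 when the sum is 2 or 3.
carry:  10010000110
        01001001001
+       01001010011
-------------------
       010010011100
(the carry out of the leftmost column, 0, becomes the leading bit)
Decimal check:
  01001001001 = 512 + 64 + 8 + 1 = 585
  01001010011 = 512 + 64 + 16 + 2 + 1 = 595
  585 + 595 = 1180, and 010010011100 = 1024 + 128 + 16 + 8 + 4 = 1180 ✓



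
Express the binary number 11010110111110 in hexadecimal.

Group into 4-bit nibbles from right:
  0011 = 3
  0101 = 5
  1011 = B
  1110 = E
Result: 35BE



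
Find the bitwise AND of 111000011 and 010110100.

AND: 1 only when both bits are 1
  111000011
& 010110100
-----------
  010000000
Decimal: 451 & 180 = 128



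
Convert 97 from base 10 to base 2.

Using repeated division by 2:
97 ÷ 2 = 48 remainder 1
48 ÷ 2 = 24 remainder 0
24 ÷ 2 = 12 remainder 0
12 ÷ 2 = 6 remainder 0
6 ÷ 2 = 3 remainder 0
3 ÷ 2 = 1 remainder 1
1 ÷ 2 = 0 remainder 1
Reading remainders bottom to top: 1100001



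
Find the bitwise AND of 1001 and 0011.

AND: 1 only when both bits are 1
  1001
& 0011
------
  0001
Decimal: 9 & 3 = 1



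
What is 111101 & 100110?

AND: 1 only when both bits are 1
  111101
& 100110
--------
  100100
Decimal: 61 & 38 = 36



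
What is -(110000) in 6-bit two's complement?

Original (sign bit 1, negative): 110000
Step 1 - Invert all bits: 001111
Step 2 - Add 1: 010000
Verification: 110000 + 010000 = 1000000; discarding the end carry (carry out of the top bit) leaves the 6-bit value 000000, as required for x + (-x)



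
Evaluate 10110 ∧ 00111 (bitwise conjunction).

AND: 1 only when both bits are 1
  10110
& 00111
-------
  00110
Decimal: 22 & 7 = 6



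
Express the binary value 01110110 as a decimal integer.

Sum of powers of 2 for each 1-bit:
2^1 + 2^2 + 2^4 + 2^5 + 2^6
= 2 + 4 + 16 + 32 + 64
= 118



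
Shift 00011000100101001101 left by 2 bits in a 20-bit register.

Original: 00011000100101001101 (decimal 100685)
Shift left by 2 positions
Append 2 zeros on the right
Result: 01100010010100110100 (decimal 402740)
Equivalent: 100685 << 2 = 100685 × 2^2 = 402740



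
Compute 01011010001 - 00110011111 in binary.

Method 1 - Direct subtraction (column by column from the right: bit − bit − borrow-in; if negative, add 2 and borrow 1 from the next column):
borrow: 01001111100
        01011010001
-       00110011111
-------------------
        00100110010

Method 2 - Add two's complement:
Two's complement of 00110011111: invert → 11001100000, add 1 → 11001100001
  01011010001
+ 11001100001
-------------
 100100110010  (end carry out of the top bit = 1)
Discarding the end carry: 00100110010
Decimal check:
  01011010001 = 512 + 128 + 64 + 16 + 1 = 721
  00110011111 = 256 + 128 + 16 + 8 + 4 + 2 + 1 = 415
  721 - 415 = 306, and 00100110010 = 256 + 32 + 16 + 2 = 306 ✓



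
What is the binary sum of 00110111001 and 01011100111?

Add column by column from the right: bit + bit + carry-in; write the sum mod 2, carry 1 when the sum is 2 or 3.
carry:  11111111110
        00110111001
+       01011100111
-------------------
       010010100000
(the carry out of the leftmost column, 0, becomes the leading bit)
Decimal check:
  00110111001 = 256 + 128 + 32 + 16 + 8 + 1 = 441
  01011100111 = 512 + 128 + 64 + 32 + 4 + 2 + 1 = 743
  441 + 743 = 1184, and 010010100000 = 1024 + 128 + 32 = 1184 ✓



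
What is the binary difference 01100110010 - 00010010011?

Method 1 - Direct subtraction (column by column from the right: bit − bit − borrow-in; if negative, add 2 and borrow 1 from the next column):
borrow: 00100111110
        01100110010
-       00010010011
-------------------
        01010011111

Method 2 - Add two's complement:
Two's complement of 00010010011: invert → 11101101100, add 1 → 11101101101
  01100110010
+ 11101101101
-------------
 101010011111  (end carry out of the top bit = 1)
Discarding the end carry: 01010011111
Decimal check:
  01100110010 = 512 + 256 + 32 + 16 + 2 = 818
  00010010011 = 128 + 16 + 2 + 1 = 147
  818 - 147 = 671, and 01010011111 = 512 + 128 + 16 + 8 + 4 + 2 + 1 = 671 ✓



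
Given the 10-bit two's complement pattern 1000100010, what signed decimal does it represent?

Binary: 1000100010
Sign bit: 1 (negative)
Invert: 0111011101
Add 1:  0111011110
Magnitude: 0111011110 = 256 + 128 + 64 + 16 + 8 + 4 + 2 = 478
Value: -478



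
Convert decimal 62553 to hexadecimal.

Using repeated division by 16 (digits 10–15 are A–F):
62553 ÷ 16 = 3909 remainder 9
3909 ÷ 16 = 244 remainder 5
244 ÷ 16 = 15 remainder 4
15 ÷ 16 = 0 remainder 15 (F)
Reading remainders bottom to top: F459



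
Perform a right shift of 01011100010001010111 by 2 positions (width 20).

Original: 01011100010001010111 (decimal 377943)
Shift right by 2 positions
Drop the 2 low bits; fill with zeros on the left
Result: 00010111000100010101 (decimal 94485)
Equivalent: 377943 >> 2 = 377943 ÷ 2^2 = 94485



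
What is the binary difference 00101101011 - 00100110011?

Method 1 - Direct subtraction (column by column from the right: bit − bit − borrow-in; if negative, add 2 and borrow 1 from the next column):
borrow: 00001100000
        00101101011
-       00100110011
-------------------
        00000111000

Method 2 - Add two's complement:
Two's complement of 00100110011: invert → 11011001100, add 1 → 11011001101
  00101101011
+ 11011001101
-------------
 100000111000  (end carry out of the top bit = 1)
Discarding the end carry: 00000111000
Decimal check:
  00101101011 = 256 + 64 + 32 + 8 + 2 + 1 = 363
  00100110011 = 256 + 32 + 16 + 2 + 1 = 307
  363 - 307 = 56, and 00000111000 = 32 + 16 + 8 = 56 ✓



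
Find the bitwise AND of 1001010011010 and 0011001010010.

AND: 1 only when both bits are 1
  1001010011010
& 0011001010010
---------------
  0001000010010
Decimal: 4762 & 1618 = 530



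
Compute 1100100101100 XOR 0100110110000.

XOR: 1 when bits differ
  1100100101100
^ 0100110110000
---------------
  1000010011100
Decimal: 6444 ^ 2480 = 4252



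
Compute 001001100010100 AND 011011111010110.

AND: 1 only when both bits are 1
  001001100010100
& 011011111010110
-----------------
  001001100010100
Decimal: 4884 & 14294 = 4884



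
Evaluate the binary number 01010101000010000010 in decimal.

Sum of powers of 2 for each 1-bit:
2^1 + 2^7 + 2^12 + 2^14 + 2^16 + 2^18
= 2 + 128 + 4096 + 16384 + 65536 + 262144
= 348290



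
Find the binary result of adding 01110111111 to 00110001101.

Add column by column from the right: bit + bit + carry-in; write the sum mod 2, carry 1 when the sum is 2 or 3.
carry:  11101111110
        01110111111
+       00110001101
-------------------
       010101001100
(the carry out of the leftmost column, 0, becomes the leading bit)
Decimal check:
  01110111111 = 512 + 256 + 128 + 32 + 16 + 8 + 4 + 2 + 1 = 959
  00110001101 = 256 + 128 + 8 + 4 + 1 = 397
  959 + 397 = 1356, and 010101001100 = 1024 + 256 + 64 + 8 + 4 = 1356 ✓



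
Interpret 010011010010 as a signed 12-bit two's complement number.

Binary: 010011010010
Sign bit: 0 (non-negative)
Read directly as an unsigned value:
010011010010 = 1024 + 128 + 64 + 16 + 2 = 1234
Value: 1234



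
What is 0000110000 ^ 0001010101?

XOR: 1 when bits differ
  0000110000
^ 0001010101
------------
  0001100101
Decimal: 48 ^ 85 = 101



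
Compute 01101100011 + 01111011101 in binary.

Add column by column from the right: bit + bit + carry-in; write the sum mod 2, carry 1 when the sum is 2 or 3.
carry:  11111111110
        01101100011
+       01111011101
-------------------
       011101000000
(the carry out of the leftmost column, 0, becomes the leading bit)
Decimal check:
  01101100011 = 512 + 256 + 64 + 32 + 2 + 1 = 867
  01111011101 = 512 + 256 + 128 + 64 + 16 + 8 + 4 + 1 = 989
  867 + 989 = 1856, and 011101000000 = 1024 + 512 + 256 + 64 = 1856 ✓



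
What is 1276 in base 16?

Using repeated division by 16 (digits 10–15 are A–F):
1276 ÷ 16 = 79 remainder 12 (C)
79 ÷ 16 = 4 remainder 15 (F)
4 ÷ 16 = 0 remainder 4
Reading remainders bottom to top: 4FC



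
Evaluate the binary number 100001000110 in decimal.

Sum of powers of 2 for each 1-bit:
2^1 + 2^2 + 2^6 + 2^11
= 2 + 4 + 64 + 2048
= 2118



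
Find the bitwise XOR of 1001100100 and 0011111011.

XOR: 1 when bits differ
  1001100100
^ 0011111011
------------
  1010011111
Decimal: 612 ^ 251 = 671



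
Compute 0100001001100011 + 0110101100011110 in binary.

Add column by column from the right: bit + bit + carry-in; write the sum mod 2, carry 1 when the sum is 2 or 3.
carry:  1000010011111100
        0100001001100011
+       0110101100011110
------------------------
       01010110110000001
(the carry out of the leftmost column, 0, becomes the leading bit)
Decimal check:
  0100001001100011 = 16384 + 512 + 64 + 32 + 2 + 1 = 16995
  0110101100011110 = 16384 + 8192 + 2048 + 512 + 256 + 16 + 8 + 4 + 2 = 27422
  16995 + 27422 = 44417, and 01010110110000001 = 32768 + 8192 + 2048 + 1024 + 256 + 128 + 1 = 44417 ✓



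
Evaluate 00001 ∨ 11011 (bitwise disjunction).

OR: 1 when either bit is 1
  00001
| 11011
-------
  11011
Decimal: 1 | 27 = 27



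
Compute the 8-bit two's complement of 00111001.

Original: 00111001
Step 1 - Invert all bits: 11000110
Step 2 - Add 1: 11000111
Verification: 00111001 + 11000111 = 100000000; discarding the end carry (carry out of the top bit) leaves the 8-bit value 00000000, as required for x + (-x)



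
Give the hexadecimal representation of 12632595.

Using repeated division by 16 (digits 10–15 are A–F):
12632595 ÷ 16 = 789537 remainder 3
789537 ÷ 16 = 49346 remainder 1
49346 ÷ 16 = 3084 remainder 2
3084 ÷ 16 = 192 remainder 12 (C)
192 ÷ 16 = 12 remainder 0
12 ÷ 16 = 0 remainder 12 (C)
Reading remainders bottom to top: C0C213



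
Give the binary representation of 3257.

Using repeated division by 2:
3257 ÷ 2 = 1628 remainder 1
1628 ÷ 2 = 814 remainder 0
814 ÷ 2 = 407 remainder 0
407 ÷ 2 = 203 remainder 1
203 ÷ 2 = 101 remainder 1
101 ÷ 2 = 50 remainder 1
50 ÷ 2 = 25 remainder 0
25 ÷ 2 = 12 remainder 1
12 ÷ 2 = 6 remainder 0
6 ÷ 2 = 3 remainder 0
3 ÷ 2 = 1 remainder 1
1 ÷ 2 = 0 remainder 1
Reading remainders bottom to top: 110010111001



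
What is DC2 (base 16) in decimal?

Expand by place value (powers of 16):
Digit values: D = 13, C = 12
DC2 = 13 × 16^2 + 12 × 16^1 + 2 × 16^0
= 13 × 256 + 12 × 16 + 2 × 1
= 3328 + 192 + 2
= 3522



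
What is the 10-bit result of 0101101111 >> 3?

Original: 0101101111 (decimal 367)
Shift right by 3 positions
Drop the 3 low bits; fill with zeros on the left
Result: 0000101101 (decimal 45)
Equivalent: 367 >> 3 = 367 ÷ 2^3 = 45



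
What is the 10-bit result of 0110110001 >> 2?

Original: 0110110001 (decimal 433)
Shift right by 2 positions
Drop the 2 low bits; fill with zeros on the left
Result: 0001101100 (decimal 108)
Equivalent: 433 >> 2 = 433 ÷ 2^2 = 108



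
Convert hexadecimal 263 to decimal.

Expand by place value (powers of 16):
263 = 2 × 16^2 + 6 × 16^1 + 3 × 16^0
= 2 × 256 + 6 × 16 + 3 × 1
= 512 + 96 + 3
= 611



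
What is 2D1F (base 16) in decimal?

Expand by place value (powers of 16):
Digit values: D = 13, F = 15
2D1F = 2 × 16^3 + 13 × 16^2 + 1 × 16^1 + 15 × 16^0
= 2 × 4096 + 13 × 256 + 1 × 16 + 15 × 1
= 8192 + 3328 + 16 + 15
= 11551



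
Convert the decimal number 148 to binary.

Using repeated division by 2:
148 ÷ 2 = 74 remainder 0
74 ÷ 2 = 37 remainder 0
37 ÷ 2 = 18 remainder 1
18 ÷ 2 = 9 remainder 0
9 ÷ 2 = 4 remainder 1
4 ÷ 2 = 2 remainder 0
2 ÷ 2 = 1 remainder 0
1 ÷ 2 = 0 remainder 1
Reading remainders bottom to top: 10010100



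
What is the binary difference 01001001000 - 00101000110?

Method 1 - Direct subtraction (column by column from the right: bit − bit − borrow-in; if negative, add 2 and borrow 1 from the next column):
borrow: 01000001100
        01001001000
-       00101000110
-------------------
        00100000010

Method 2 - Add two's complement:
Two's complement of 00101000110: invert → 11010111001, add 1 → 11010111010
  01001001000
+ 11010111010
-------------
 100100000010  (end carry out of the top bit = 1)
Discarding the end carry: 00100000010
Decimal check:
  01001001000 = 512 + 64 + 8 = 584
  00101000110 = 256 + 64 + 4 + 2 = 326
  584 - 326 = 258, and 00100000010 = 256 + 2 = 258 ✓



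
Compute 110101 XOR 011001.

XOR: 1 when bits differ
  110101
^ 011001
--------
  101100
Decimal: 53 ^ 25 = 44



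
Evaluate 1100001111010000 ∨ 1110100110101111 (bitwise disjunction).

OR: 1 when either bit is 1
  1100001111010000
| 1110100110101111
------------------
  1110101111111111
Decimal: 50128 | 59823 = 60415



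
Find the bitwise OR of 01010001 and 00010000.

OR: 1 when either bit is 1
  01010001
| 00010000
----------
  01010001
Decimal: 81 | 16 = 81



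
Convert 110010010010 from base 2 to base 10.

Sum of powers of 2 for each 1-bit:
2^1 + 2^4 + 2^7 + 2^10 + 2^11
= 2 + 16 + 128 + 1024 + 2048
= 3218



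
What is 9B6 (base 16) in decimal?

Expand by place value (powers of 16):
Digit values: B = 11
9B6 = 9 × 16^2 + 11 × 16^1 + 6 × 16^0
= 9 × 256 + 11 × 16 + 6 × 1
= 2304 + 176 + 6
= 2486



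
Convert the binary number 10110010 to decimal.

Sum of powers of 2 for each 1-bit:
2^1 + 2^4 + 2^5 + 2^7
= 2 + 16 + 32 + 128
= 178



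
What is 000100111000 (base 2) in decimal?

Sum of powers of 2 for each 1-bit:
2^3 + 2^4 + 2^5 + 2^8
= 8 + 16 + 32 + 256
= 312



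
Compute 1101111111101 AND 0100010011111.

AND: 1 only when both bits are 1
  1101111111101
& 0100010011111
---------------
  0100010011101
Decimal: 7165 & 2207 = 2205



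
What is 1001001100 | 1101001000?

OR: 1 when either bit is 1
  1001001100
| 1101001000
------------
  1101001100
Decimal: 588 | 840 = 844



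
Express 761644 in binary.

Using repeated division by 2:
761644 ÷ 2 = 380822 remainder 0
380822 ÷ 2 = 190411 remainder 0
190411 ÷ 2 = 95205 remainder 1
95205 ÷ 2 = 47602 remainder 1
47602 ÷ 2 = 23801 remainder 0
23801 ÷ 2 = 11900 remainder 1
11900 ÷ 2 = 5950 remainder 0
5950 ÷ 2 = 2975 remainder 0
2975 ÷ 2 = 1487 remainder 1
1487 ÷ 2 = 743 remainder 1
743 ÷ 2 = 371 remainder 1
371 ÷ 2 = 185 remainder 1
185 ÷ 2 = 92 remainder 1
92 ÷ 2 = 46 remainder 0
46 ÷ 2 = 23 remainder 0
23 ÷ 2 = 11 remainder 1
11 ÷ 2 = 5 remainder 1
5 ÷ 2 = 2 remainder 1
2 ÷ 2 = 1 remainder 0
1 ÷ 2 = 0 remainder 1
Reading remainders bottom to top: 10111001111100101100



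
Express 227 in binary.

Using repeated division by 2:
227 ÷ 2 = 113 remainder 1
113 ÷ 2 = 56 remainder 1
56 ÷ 2 = 28 remainder 0
28 ÷ 2 = 14 remainder 0
14 ÷ 2 = 7 remainder 0
7 ÷ 2 = 3 remainder 1
3 ÷ 2 = 1 remainder 1
1 ÷ 2 = 0 remainder 1
Reading remainders bottom to top: 11100011



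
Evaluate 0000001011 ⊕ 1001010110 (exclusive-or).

XOR: 1 when bits differ
  0000001011
^ 1001010110
------------
  1001011101
Decimal: 11 ^ 598 = 605



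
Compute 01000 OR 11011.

OR: 1 when either bit is 1
  01000
| 11011
-------
  11011
Decimal: 8 | 27 = 27



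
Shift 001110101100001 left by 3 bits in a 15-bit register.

Original: 001110101100001 (decimal 7521)
Shift left by 3 positions
Append 3 zeros on the right and drop the 3 high bits that overflow the 15-bit width
Result: 110101100001000 (decimal 27400)
Equivalent: 7521 << 3 = 7521 × 2^3 = 60168, truncated to 15 bits = 27400



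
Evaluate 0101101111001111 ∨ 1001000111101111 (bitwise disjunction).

OR: 1 when either bit is 1
  0101101111001111
| 1001000111101111
------------------
  1101101111101111
Decimal: 23503 | 37359 = 56303



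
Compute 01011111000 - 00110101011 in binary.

Method 1 - Direct subtraction (column by column from the right: bit − bit − borrow-in; if negative, add 2 and borrow 1 from the next column):
borrow: 01000011110
        01011111000
-       00110101011
-------------------
        00101001101

Method 2 - Add two's complement:
Two's complement of 00110101011: invert → 11001010100, add 1 → 11001010101
  01011111000
+ 11001010101
-------------
 100101001101  (end carry out of the top bit = 1)
Discarding the end carry: 00101001101
Decimal check:
  01011111000 = 512 + 128 + 64 + 32 + 16 + 8 = 760
  00110101011 = 256 + 128 + 32 + 8 + 2 + 1 = 427
  760 - 427 = 333, and 00101001101 = 256 + 64 + 8 + 4 + 1 = 333 ✓



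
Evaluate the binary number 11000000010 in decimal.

Sum of powers of 2 for each 1-bit:
2^1 + 2^9 + 2^10
= 2 + 512 + 1024
= 1538



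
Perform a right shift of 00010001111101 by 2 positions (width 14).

Original: 00010001111101 (decimal 1149)
Shift right by 2 positions
Drop the 2 low bits; fill with zeros on the left
Result: 00000100011111 (decimal 287)
Equivalent: 1149 >> 2 = 1149 ÷ 2^2 = 287



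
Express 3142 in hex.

Using repeated division by 16 (digits 10–15 are A–F):
3142 ÷ 16 = 196 remainder 6
196 ÷ 16 = 12 remainder 4
12 ÷ 16 = 0 remainder 12 (C)
Reading remainders bottom to top: C46



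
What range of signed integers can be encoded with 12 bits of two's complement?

For 12-bit two's complement:
Minimum: -2^11 = -2048
Maximum: 2^11 - 1 = 2047



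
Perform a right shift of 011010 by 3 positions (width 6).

Original: 011010 (decimal 26)
Shift right by 3 positions
Drop the 3 low bits; fill with zeros on the left
Result: 000011 (decimal 3)
Equivalent: 26 >> 3 = 26 ÷ 2^3 = 3



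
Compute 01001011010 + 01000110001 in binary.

Add column by column from the right: bit + bit + carry-in; write the sum mod 2, carry 1 when the sum is 2 or 3.
carry:  10011100000
        01001011010
+       01000110001
-------------------
       010010001011
(the carry out of the leftmost column, 0, becomes the leading bit)
Decimal check:
  01001011010 = 512 + 64 + 16 + 8 + 2 = 602
  01000110001 = 512 + 32 + 16 + 1 = 561
  602 + 561 = 1163, and 010010001011 = 1024 + 128 + 8 + 2 + 1 = 1163 ✓



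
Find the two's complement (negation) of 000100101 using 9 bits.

Original: 000100101
Step 1 - Invert all bits: 111011010
Step 2 - Add 1: 111011011
Verification: 000100101 + 111011011 = 1000000000; discarding the end carry (carry out of the top bit) leaves the 9-bit value 000000000, as required for x + (-x)



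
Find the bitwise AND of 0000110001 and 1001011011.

AND: 1 only when both bits are 1
  0000110001
& 1001011011
------------
  0000010001
Decimal: 49 & 603 = 17



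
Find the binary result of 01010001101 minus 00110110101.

Method 1 - Direct subtraction (column by column from the right: bit − bit − borrow-in; if negative, add 2 and borrow 1 from the next column):
borrow: 01111100000
        01010001101
-       00110110101
-------------------
        00011011000

Method 2 - Add two's complement:
Two's complement of 00110110101: invert → 11001001010, add 1 → 11001001011
  01010001101
+ 11001001011
-------------
 100011011000  (end carry out of the top bit = 1)
Discarding the end carry: 00011011000
Decimal check:
  01010001101 = 512 + 128 + 8 + 4 + 1 = 653
  00110110101 = 256 + 128 + 32 + 16 + 4 + 1 = 437
  653 - 437 = 216, and 00011011000 = 128 + 64 + 16 + 8 = 216 ✓

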